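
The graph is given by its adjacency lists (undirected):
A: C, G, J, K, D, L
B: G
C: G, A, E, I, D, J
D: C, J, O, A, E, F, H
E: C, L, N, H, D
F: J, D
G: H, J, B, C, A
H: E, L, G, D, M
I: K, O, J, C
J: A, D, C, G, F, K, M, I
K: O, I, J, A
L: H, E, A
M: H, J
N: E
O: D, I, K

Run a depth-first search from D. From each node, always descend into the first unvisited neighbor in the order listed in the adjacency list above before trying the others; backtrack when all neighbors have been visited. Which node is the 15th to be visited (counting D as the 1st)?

B

Visit D
D → C
C → G
G → H
H → E
E → L
L → A
A → J
J → F
J → K
K → O
O → I
J → M
E → N
G → B

Visit order: D, C, G, H, E, L, A, J, F, K, O, I, M, N, B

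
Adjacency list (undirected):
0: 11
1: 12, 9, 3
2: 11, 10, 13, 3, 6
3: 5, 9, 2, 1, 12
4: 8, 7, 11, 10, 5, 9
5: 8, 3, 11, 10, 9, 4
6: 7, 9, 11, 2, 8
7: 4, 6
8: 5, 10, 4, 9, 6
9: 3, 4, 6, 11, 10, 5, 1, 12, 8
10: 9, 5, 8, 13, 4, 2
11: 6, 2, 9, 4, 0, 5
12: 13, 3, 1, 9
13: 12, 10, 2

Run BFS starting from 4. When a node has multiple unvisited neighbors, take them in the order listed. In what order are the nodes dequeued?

Visit 4; enqueue 8, 7, 11, 10, 5, 9 → queue [8, 7, 11, 10, 5, 9]
Visit 8; enqueue 6 → queue [7, 11, 10, 5, 9, 6]
Visit 7 → queue [11, 10, 5, 9, 6]
Visit 11; enqueue 2, 0 → queue [10, 5, 9, 6, 2, 0]
Visit 10; enqueue 13 → queue [5, 9, 6, 2, 0, 13]
Visit 5; enqueue 3 → queue [9, 6, 2, 0, 13, 3]
Visit 9; enqueue 1, 12 → queue [6, 2, 0, 13, 3, 1, 12]
Visit 6 → queue [2, 0, 13, 3, 1, 12]
Visit 2 → queue [0, 13, 3, 1, 12]
Visit 0 → queue [13, 3, 1, 12]
Visit 13 → queue [3, 1, 12]
Visit 3 → queue [1, 12]
Visit 1 → queue [12]
Visit 12 → queue []

4 8 7 11 10 5 9 6 2 0 13 3 1 12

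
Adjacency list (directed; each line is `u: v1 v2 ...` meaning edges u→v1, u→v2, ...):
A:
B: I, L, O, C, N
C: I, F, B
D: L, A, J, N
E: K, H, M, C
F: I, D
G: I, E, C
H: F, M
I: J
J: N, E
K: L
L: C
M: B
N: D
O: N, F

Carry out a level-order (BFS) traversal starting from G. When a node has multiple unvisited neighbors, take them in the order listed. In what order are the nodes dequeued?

Visit G; enqueue I, E, C → queue [I, E, C]
Visit I; enqueue J → queue [E, C, J]
Visit E; enqueue K, H, M → queue [C, J, K, H, M]
Visit C; enqueue F, B → queue [J, K, H, M, F, B]
Visit J; enqueue N → queue [K, H, M, F, B, N]
Visit K; enqueue L → queue [H, M, F, B, N, L]
Visit H → queue [M, F, B, N, L]
Visit M → queue [F, B, N, L]
Visit F; enqueue D → queue [B, N, L, D]
Visit B; enqueue O → queue [N, L, D, O]
Visit N → queue [L, D, O]
Visit L → queue [D, O]
Visit D; enqueue A → queue [O, A]
Visit O → queue [A]
Visit A → queue []

G, I, E, C, J, K, H, M, F, B, N, L, D, O, A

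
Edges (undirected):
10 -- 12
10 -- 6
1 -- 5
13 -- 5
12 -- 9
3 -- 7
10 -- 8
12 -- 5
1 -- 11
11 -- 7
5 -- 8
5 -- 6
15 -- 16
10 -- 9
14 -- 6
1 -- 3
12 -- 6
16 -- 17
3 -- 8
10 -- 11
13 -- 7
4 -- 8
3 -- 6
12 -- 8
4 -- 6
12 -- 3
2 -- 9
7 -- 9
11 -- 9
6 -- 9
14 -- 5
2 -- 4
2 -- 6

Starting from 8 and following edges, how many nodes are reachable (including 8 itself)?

14

BFS from 8 visits: 8, 3, 4, 5, 10, 12, 1, 6, 7, 2, 13, 14, 9, 11
Reachable nodes: 14 of 17 total.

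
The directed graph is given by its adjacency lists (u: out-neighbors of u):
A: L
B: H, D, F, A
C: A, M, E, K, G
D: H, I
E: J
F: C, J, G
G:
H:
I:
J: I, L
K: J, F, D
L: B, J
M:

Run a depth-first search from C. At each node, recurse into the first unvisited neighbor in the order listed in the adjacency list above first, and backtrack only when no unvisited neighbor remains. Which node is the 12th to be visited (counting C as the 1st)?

Visit C
C → A
A → L
L → B
B → H
B → D
D → I
B → F
F → J
F → G
C → M
C → E
C → K

Visit order: C, A, L, B, H, D, I, F, J, G, M, E, K

E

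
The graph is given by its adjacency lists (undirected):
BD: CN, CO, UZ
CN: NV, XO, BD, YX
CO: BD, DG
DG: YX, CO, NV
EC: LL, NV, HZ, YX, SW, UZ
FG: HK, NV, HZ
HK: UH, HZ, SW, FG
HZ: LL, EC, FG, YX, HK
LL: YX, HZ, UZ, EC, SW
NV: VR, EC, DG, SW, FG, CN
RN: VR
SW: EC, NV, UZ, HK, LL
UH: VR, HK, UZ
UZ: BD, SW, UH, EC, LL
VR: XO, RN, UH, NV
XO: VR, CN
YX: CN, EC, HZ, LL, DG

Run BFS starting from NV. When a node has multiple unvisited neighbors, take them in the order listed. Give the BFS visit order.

NV -> VR -> EC -> DG -> SW -> FG -> CN -> XO -> RN -> UH -> LL -> HZ -> YX -> UZ -> CO -> HK -> BD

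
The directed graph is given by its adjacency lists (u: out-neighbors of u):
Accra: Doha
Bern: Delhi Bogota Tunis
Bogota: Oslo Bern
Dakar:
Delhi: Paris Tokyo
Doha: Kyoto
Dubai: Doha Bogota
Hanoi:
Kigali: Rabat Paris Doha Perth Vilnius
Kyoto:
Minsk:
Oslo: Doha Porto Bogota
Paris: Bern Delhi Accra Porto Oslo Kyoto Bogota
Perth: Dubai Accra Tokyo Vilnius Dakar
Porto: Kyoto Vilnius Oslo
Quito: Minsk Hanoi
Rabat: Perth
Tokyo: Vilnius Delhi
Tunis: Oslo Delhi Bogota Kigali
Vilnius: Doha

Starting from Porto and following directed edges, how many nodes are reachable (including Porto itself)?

BFS from Porto visits: Porto, Kyoto, Vilnius, Oslo, Doha, Bogota, Bern, Delhi, Tunis, Paris, Tokyo, Kigali, Accra, Rabat, Perth, Dubai, Dakar
Reachable nodes: 17 of 20 total.

17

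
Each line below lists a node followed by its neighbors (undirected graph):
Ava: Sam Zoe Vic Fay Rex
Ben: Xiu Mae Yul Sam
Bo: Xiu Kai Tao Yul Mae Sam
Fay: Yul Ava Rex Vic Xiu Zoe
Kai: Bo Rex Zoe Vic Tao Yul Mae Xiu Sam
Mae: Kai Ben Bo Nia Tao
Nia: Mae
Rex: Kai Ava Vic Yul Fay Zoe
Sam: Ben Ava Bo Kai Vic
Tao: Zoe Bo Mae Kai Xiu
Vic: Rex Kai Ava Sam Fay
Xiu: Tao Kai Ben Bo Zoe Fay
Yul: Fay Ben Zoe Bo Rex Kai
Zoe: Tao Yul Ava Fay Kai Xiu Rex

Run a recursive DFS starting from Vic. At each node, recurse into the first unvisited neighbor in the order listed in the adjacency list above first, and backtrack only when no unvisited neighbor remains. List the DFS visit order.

Vic Rex Kai Bo Xiu Tao Zoe Yul Fay Ava Sam Ben Mae Nia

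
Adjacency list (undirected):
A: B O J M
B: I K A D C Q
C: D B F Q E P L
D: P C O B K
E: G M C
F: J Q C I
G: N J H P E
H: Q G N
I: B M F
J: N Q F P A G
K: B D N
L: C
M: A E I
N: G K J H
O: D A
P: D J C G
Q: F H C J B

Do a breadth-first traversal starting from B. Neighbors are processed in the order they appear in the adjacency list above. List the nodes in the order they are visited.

B -> I -> K -> A -> D -> C -> Q -> M -> F -> N -> O -> J -> P -> E -> L -> H -> G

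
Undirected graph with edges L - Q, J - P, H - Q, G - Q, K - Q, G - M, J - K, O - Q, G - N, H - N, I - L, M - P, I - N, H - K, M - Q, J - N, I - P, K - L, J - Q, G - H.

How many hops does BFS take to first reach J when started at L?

Level 0: L
Level 1: I, K, Q
Level 2: G, H, J, M, N, O, P
J first appears at level 2.

2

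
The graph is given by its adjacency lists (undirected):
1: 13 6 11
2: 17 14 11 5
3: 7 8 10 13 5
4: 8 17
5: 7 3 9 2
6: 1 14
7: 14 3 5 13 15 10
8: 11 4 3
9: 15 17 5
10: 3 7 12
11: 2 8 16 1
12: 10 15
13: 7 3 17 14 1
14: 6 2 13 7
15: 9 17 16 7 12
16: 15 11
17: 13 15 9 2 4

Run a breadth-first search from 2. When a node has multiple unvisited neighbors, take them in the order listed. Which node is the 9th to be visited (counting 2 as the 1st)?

4

Visit 2; enqueue 17, 14, 11, 5 → queue [17, 14, 11, 5]
Visit 17; enqueue 13, 15, 9, 4 → queue [14, 11, 5, 13, 15, 9, 4]
Visit 14; enqueue 6, 7 → queue [11, 5, 13, 15, 9, 4, 6, 7]
Visit 11; enqueue 8, 16, 1 → queue [5, 13, 15, 9, 4, 6, 7, 8, 16, 1]
Visit 5; enqueue 3 → queue [13, 15, 9, 4, 6, 7, 8, 16, 1, 3]
Visit 13 → queue [15, 9, 4, 6, 7, 8, 16, 1, 3]
Visit 15; enqueue 12 → queue [9, 4, 6, 7, 8, 16, 1, 3, 12]
Visit 9 → queue [4, 6, 7, 8, 16, 1, 3, 12]
Visit 4 → queue [6, 7, 8, 16, 1, 3, 12]
Visit 6 → queue [7, 8, 16, 1, 3, 12]
Visit 7; enqueue 10 → queue [8, 16, 1, 3, 12, 10]
Visit 8 → queue [16, 1, 3, 12, 10]
Visit 16 → queue [1, 3, 12, 10]
Visit 1 → queue [3, 12, 10]
Visit 3 → queue [12, 10]
Visit 12 → queue [10]
Visit 10 → queue []

Visit order: 2, 17, 14, 11, 5, 13, 15, 9, 4, 6, 7, 8, 16, 1, 3, 12, 10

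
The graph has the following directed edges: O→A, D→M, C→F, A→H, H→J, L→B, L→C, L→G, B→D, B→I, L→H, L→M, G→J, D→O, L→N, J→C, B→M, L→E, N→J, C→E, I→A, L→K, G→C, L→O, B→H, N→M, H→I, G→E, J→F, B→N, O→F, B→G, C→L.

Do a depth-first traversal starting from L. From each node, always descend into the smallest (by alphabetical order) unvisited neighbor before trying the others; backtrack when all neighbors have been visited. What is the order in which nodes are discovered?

Visit L
L → B
B → D
D → M
D → O
O → A
A → H
H → I
H → J
J → C
C → E
C → F
B → G
B → N
L → K

L, B, D, M, O, A, H, I, J, C, E, F, G, N, K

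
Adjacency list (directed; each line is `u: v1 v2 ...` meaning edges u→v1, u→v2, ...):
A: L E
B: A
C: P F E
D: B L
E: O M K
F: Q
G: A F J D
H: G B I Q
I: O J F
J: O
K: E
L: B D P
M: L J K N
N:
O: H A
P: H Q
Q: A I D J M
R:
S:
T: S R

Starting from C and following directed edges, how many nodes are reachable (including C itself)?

BFS from C visits: C, E, F, P, K, M, O, Q, H, J, L, N, A, D, I, B, G
Reachable nodes: 17 of 20 total.

17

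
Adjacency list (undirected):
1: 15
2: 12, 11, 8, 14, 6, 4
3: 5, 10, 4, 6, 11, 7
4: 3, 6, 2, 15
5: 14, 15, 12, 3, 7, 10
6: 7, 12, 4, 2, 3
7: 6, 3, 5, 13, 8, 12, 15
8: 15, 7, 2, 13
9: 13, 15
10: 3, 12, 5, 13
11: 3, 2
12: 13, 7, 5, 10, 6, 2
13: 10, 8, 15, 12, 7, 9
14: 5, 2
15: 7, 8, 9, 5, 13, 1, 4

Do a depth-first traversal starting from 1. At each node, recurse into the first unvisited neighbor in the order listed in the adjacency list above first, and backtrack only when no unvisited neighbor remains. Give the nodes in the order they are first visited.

Visit 1
1 → 15
15 → 7
7 → 6
6 → 12
12 → 13
13 → 10
10 → 3
3 → 5
5 → 14
14 → 2
2 → 11
2 → 8
2 → 4
13 → 9

1, 15, 7, 6, 12, 13, 10, 3, 5, 14, 2, 11, 8, 4, 9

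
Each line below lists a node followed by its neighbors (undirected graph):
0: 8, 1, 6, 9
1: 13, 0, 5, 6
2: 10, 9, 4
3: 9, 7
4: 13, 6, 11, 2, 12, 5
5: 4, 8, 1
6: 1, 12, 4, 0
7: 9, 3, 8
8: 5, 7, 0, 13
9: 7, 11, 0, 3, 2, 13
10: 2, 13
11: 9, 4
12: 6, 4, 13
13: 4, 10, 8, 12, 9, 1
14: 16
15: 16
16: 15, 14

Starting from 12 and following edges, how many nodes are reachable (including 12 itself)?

14

BFS from 12 visits: 12, 4, 6, 13, 2, 5, 11, 0, 1, 8, 9, 10, 7, 3
Reachable nodes: 14 of 17 total.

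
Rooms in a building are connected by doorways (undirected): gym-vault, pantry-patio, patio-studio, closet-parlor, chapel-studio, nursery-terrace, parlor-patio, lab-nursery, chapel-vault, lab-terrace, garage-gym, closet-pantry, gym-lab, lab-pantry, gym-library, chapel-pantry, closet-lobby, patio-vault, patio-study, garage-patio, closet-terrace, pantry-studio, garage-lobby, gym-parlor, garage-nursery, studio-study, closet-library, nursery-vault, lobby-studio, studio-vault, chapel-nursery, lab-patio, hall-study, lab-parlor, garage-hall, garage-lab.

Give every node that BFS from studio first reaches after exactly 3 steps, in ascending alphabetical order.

library, terrace

Level 0: studio
Level 1: chapel, lobby, pantry, patio, study, vault
Level 2: closet, garage, gym, hall, lab, nursery, parlor
Level 3: library, terrace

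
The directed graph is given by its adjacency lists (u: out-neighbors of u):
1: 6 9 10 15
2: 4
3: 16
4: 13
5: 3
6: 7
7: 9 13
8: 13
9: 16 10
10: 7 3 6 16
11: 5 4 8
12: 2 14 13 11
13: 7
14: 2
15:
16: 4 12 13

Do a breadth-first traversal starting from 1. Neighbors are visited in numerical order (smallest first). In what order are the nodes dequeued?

Visit 1; enqueue 6, 9, 10, 15 → queue [6, 9, 10, 15]
Visit 6; enqueue 7 → queue [9, 10, 15, 7]
Visit 9; enqueue 16 → queue [10, 15, 7, 16]
Visit 10; enqueue 3 → queue [15, 7, 16, 3]
Visit 15 → queue [7, 16, 3]
Visit 7; enqueue 13 → queue [16, 3, 13]
Visit 16; enqueue 4, 12 → queue [3, 13, 4, 12]
Visit 3 → queue [13, 4, 12]
Visit 13 → queue [4, 12]
Visit 4 → queue [12]
Visit 12; enqueue 2, 11, 14 → queue [2, 11, 14]
Visit 2 → queue [11, 14]
Visit 11; enqueue 5, 8 → queue [14, 5, 8]
Visit 14 → queue [5, 8]
Visit 5 → queue [8]
Visit 8 → queue []

1 6 9 10 15 7 16 3 13 4 12 2 11 14 5 8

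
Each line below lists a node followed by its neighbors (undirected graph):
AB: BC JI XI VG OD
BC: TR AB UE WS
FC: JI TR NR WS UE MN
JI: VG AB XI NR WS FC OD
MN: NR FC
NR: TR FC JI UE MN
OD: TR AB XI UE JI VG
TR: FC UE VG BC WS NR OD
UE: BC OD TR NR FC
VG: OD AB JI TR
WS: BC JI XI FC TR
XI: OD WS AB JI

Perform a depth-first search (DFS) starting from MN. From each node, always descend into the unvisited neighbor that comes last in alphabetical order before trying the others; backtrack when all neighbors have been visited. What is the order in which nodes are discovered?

Visit MN
MN → NR
NR → UE
UE → TR
TR → WS
WS → XI
XI → OD
OD → VG
VG → JI
JI → FC
JI → AB
AB → BC

MN, NR, UE, TR, WS, XI, OD, VG, JI, FC, AB, BC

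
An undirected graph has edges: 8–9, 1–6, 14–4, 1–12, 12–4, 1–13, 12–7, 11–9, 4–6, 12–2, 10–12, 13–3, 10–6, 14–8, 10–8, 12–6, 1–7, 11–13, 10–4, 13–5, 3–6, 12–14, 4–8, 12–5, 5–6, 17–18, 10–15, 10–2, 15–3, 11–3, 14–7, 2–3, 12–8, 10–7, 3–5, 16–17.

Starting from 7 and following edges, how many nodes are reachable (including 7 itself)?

BFS from 7 visits: 7, 14, 12, 10, 1, 8, 4, 6, 5, 2, 15, 13, 9, 3, 11
Reachable nodes: 15 of 18 total.

15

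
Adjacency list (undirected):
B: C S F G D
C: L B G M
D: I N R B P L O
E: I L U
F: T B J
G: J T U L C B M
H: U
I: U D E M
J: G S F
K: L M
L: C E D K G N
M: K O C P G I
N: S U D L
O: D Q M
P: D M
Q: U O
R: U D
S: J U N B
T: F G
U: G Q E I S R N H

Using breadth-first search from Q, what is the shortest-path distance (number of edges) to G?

2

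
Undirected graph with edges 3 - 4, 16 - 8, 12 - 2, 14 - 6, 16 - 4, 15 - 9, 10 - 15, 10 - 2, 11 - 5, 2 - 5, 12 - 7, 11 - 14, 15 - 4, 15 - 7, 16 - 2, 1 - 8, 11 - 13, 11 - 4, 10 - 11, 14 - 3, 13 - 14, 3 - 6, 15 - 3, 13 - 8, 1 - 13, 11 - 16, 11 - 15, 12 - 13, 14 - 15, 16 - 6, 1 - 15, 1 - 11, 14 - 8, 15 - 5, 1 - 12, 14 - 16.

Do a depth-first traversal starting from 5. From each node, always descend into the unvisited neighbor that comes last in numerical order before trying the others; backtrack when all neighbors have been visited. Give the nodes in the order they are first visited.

5 → 15 → 14 → 16 → 11 → 13 → 12 → 7 → 2 → 10 → 1 → 8 → 4 → 3 → 6 → 9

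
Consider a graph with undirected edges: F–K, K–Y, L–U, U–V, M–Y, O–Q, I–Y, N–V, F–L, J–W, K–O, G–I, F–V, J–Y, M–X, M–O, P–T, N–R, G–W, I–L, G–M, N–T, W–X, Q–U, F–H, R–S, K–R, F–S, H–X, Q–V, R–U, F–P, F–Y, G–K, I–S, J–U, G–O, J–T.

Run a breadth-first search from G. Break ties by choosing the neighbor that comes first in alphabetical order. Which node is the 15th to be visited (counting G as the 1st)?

Visit G; enqueue I, K, M, O, W → queue [I, K, M, O, W]
Visit I; enqueue L, S, Y → queue [K, M, O, W, L, S, Y]
Visit K; enqueue F, R → queue [M, O, W, L, S, Y, F, R]
Visit M; enqueue X → queue [O, W, L, S, Y, F, R, X]
Visit O; enqueue Q → queue [W, L, S, Y, F, R, X, Q]
Visit W; enqueue J → queue [L, S, Y, F, R, X, Q, J]
Visit L; enqueue U → queue [S, Y, F, R, X, Q, J, U]
Visit S → queue [Y, F, R, X, Q, J, U]
Visit Y → queue [F, R, X, Q, J, U]
Visit F; enqueue H, P, V → queue [R, X, Q, J, U, H, P, V]
Visit R; enqueue N → queue [X, Q, J, U, H, P, V, N]
Visit X → queue [Q, J, U, H, P, V, N]
Visit Q → queue [J, U, H, P, V, N]
Visit J; enqueue T → queue [U, H, P, V, N, T]
Visit U → queue [H, P, V, N, T]
Visit H → queue [P, V, N, T]
Visit P → queue [V, N, T]
Visit V → queue [N, T]
Visit N → queue [T]
Visit T → queue []

Visit order: G, I, K, M, O, W, L, S, Y, F, R, X, Q, J, U, H, P, V, N, T

U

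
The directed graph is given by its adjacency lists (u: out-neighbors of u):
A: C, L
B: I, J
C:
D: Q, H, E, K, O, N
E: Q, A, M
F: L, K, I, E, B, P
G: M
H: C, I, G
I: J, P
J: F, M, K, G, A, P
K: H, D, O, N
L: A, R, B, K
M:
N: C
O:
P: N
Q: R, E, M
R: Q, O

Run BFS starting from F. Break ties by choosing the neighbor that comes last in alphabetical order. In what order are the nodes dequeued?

F → P → L → K → I → E → B → N → R → A → O → H → D → J → Q → M → C → G

Visit F; enqueue P, L, K, I, E, B → queue [P, L, K, I, E, B]
Visit P; enqueue N → queue [L, K, I, E, B, N]
Visit L; enqueue R, A → queue [K, I, E, B, N, R, A]
Visit K; enqueue O, H, D → queue [I, E, B, N, R, A, O, H, D]
Visit I; enqueue J → queue [E, B, N, R, A, O, H, D, J]
Visit E; enqueue Q, M → queue [B, N, R, A, O, H, D, J, Q, M]
Visit B → queue [N, R, A, O, H, D, J, Q, M]
Visit N; enqueue C → queue [R, A, O, H, D, J, Q, M, C]
Visit R → queue [A, O, H, D, J, Q, M, C]
Visit A → queue [O, H, D, J, Q, M, C]
Visit O → queue [H, D, J, Q, M, C]
Visit H; enqueue G → queue [D, J, Q, M, C, G]
Visit D → queue [J, Q, M, C, G]
Visit J → queue [Q, M, C, G]
Visit Q → queue [M, C, G]
Visit M → queue [C, G]
Visit C → queue [G]
Visit G → queue []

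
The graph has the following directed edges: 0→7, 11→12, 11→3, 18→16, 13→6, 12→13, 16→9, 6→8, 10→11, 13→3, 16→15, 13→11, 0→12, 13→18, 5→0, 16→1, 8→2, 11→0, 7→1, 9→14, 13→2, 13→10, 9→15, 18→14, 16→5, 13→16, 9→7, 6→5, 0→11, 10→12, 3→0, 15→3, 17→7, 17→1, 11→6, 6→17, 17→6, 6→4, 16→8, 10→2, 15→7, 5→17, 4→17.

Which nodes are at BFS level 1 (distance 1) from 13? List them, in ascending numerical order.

Level 0: 13
Level 1: 2, 3, 6, 10, 11, 16, 18
Level 2: 0, 1, 4, 5, 8, 9, 12, 14, 15, 17
Level 3: 7

2, 3, 6, 10, 11, 16, 18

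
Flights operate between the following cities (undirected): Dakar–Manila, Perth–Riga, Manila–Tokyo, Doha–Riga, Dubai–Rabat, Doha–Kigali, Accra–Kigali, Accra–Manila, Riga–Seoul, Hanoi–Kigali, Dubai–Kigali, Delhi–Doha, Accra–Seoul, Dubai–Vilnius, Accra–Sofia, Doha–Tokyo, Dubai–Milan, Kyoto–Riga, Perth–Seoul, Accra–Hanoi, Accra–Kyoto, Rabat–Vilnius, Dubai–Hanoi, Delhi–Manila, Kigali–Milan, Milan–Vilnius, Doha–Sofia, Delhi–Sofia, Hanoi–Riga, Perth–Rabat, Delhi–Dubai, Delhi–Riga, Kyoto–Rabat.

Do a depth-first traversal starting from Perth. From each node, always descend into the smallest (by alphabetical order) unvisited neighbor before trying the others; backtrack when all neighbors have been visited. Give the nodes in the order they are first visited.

Perth, Rabat, Dubai, Delhi, Doha, Kigali, Accra, Hanoi, Riga, Kyoto, Seoul, Manila, Dakar, Tokyo, Sofia, Milan, Vilnius

Visit Perth
Perth → Rabat
Rabat → Dubai
Dubai → Delhi
Delhi → Doha
Doha → Kigali
Kigali → Accra
Accra → Hanoi
Hanoi → Riga
Riga → Kyoto
Riga → Seoul
Accra → Manila
Manila → Dakar
Manila → Tokyo
Accra → Sofia
Kigali → Milan
Milan → Vilnius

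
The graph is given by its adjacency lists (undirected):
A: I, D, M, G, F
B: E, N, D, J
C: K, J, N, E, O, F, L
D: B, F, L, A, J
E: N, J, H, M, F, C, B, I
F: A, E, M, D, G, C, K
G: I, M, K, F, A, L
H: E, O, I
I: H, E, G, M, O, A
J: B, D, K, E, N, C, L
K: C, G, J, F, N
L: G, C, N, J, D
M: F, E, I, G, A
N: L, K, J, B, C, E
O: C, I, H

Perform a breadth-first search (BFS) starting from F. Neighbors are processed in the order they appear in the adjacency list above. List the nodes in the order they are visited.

F -> A -> E -> M -> D -> G -> C -> K -> I -> N -> J -> H -> B -> L -> O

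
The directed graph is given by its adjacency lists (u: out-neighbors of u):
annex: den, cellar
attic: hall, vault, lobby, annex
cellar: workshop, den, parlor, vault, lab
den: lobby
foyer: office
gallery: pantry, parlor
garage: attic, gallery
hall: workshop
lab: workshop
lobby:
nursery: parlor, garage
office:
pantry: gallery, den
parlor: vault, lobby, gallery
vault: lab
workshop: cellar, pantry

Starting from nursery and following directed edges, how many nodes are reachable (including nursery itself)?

14

BFS from nursery visits: nursery, parlor, garage, vault, lobby, gallery, attic, lab, pantry, hall, annex, workshop, den, cellar
Reachable nodes: 14 of 16 total.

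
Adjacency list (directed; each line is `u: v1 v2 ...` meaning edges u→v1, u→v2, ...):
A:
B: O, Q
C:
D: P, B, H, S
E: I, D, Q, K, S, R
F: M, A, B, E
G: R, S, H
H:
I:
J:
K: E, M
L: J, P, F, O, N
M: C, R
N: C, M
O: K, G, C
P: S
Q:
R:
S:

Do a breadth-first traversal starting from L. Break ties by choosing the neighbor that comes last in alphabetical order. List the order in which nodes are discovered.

L P O N J F S K G C M E B A R H Q I D

Visit L; enqueue P, O, N, J, F → queue [P, O, N, J, F]
Visit P; enqueue S → queue [O, N, J, F, S]
Visit O; enqueue K, G, C → queue [N, J, F, S, K, G, C]
Visit N; enqueue M → queue [J, F, S, K, G, C, M]
Visit J → queue [F, S, K, G, C, M]
Visit F; enqueue E, B, A → queue [S, K, G, C, M, E, B, A]
Visit S → queue [K, G, C, M, E, B, A]
Visit K → queue [G, C, M, E, B, A]
Visit G; enqueue R, H → queue [C, M, E, B, A, R, H]
Visit C → queue [M, E, B, A, R, H]
Visit M → queue [E, B, A, R, H]
Visit E; enqueue Q, I, D → queue [B, A, R, H, Q, I, D]
Visit B → queue [A, R, H, Q, I, D]
Visit A → queue [R, H, Q, I, D]
Visit R → queue [H, Q, I, D]
Visit H → queue [Q, I, D]
Visit Q → queue [I, D]
Visit I → queue [D]
Visit D → queue []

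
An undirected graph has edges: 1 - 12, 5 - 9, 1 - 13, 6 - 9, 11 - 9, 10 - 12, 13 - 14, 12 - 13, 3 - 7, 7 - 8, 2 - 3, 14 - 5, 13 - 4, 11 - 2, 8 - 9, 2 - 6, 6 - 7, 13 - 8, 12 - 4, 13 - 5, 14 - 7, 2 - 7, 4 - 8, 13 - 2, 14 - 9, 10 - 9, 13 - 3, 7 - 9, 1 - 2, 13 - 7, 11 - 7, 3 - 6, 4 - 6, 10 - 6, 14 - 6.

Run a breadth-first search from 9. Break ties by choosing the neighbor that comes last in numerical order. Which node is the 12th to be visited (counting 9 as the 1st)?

Visit 9; enqueue 14, 11, 10, 8, 7, 6, 5 → queue [14, 11, 10, 8, 7, 6, 5]
Visit 14; enqueue 13 → queue [11, 10, 8, 7, 6, 5, 13]
Visit 11; enqueue 2 → queue [10, 8, 7, 6, 5, 13, 2]
Visit 10; enqueue 12 → queue [8, 7, 6, 5, 13, 2, 12]
Visit 8; enqueue 4 → queue [7, 6, 5, 13, 2, 12, 4]
Visit 7; enqueue 3 → queue [6, 5, 13, 2, 12, 4, 3]
Visit 6 → queue [5, 13, 2, 12, 4, 3]
Visit 5 → queue [13, 2, 12, 4, 3]
Visit 13; enqueue 1 → queue [2, 12, 4, 3, 1]
Visit 2 → queue [12, 4, 3, 1]
Visit 12 → queue [4, 3, 1]
Visit 4 → queue [3, 1]
Visit 3 → queue [1]
Visit 1 → queue []

Visit order: 9, 14, 11, 10, 8, 7, 6, 5, 13, 2, 12, 4, 3, 1

4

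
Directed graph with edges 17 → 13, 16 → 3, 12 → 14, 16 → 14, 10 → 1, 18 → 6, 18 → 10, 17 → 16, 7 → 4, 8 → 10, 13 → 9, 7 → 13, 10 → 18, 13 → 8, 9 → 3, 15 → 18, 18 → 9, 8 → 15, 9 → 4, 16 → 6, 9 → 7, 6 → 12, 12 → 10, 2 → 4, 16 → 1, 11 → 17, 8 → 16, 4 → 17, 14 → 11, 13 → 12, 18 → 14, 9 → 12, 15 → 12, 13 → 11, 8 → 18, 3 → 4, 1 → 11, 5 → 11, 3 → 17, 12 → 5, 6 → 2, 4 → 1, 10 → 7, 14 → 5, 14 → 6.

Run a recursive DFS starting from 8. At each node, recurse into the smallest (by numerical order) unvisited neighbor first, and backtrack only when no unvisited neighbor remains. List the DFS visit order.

Visit 8
8 → 10
10 → 1
1 → 11
11 → 17
17 → 13
13 → 9
9 → 3
3 → 4
9 → 7
9 → 12
12 → 5
12 → 14
14 → 6
6 → 2
17 → 16
10 → 18
8 → 15

8 10 1 11 17 13 9 3 4 7 12 5 14 6 2 16 18 15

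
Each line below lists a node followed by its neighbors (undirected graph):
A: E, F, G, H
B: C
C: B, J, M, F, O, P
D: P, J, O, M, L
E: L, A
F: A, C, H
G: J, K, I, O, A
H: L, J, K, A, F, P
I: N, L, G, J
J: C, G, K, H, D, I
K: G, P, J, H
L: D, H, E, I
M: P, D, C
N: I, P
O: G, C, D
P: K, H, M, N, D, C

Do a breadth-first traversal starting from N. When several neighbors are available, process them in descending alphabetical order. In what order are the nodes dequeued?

Visit N; enqueue P, I → queue [P, I]
Visit P; enqueue M, K, H, D, C → queue [I, M, K, H, D, C]
Visit I; enqueue L, J, G → queue [M, K, H, D, C, L, J, G]
Visit M → queue [K, H, D, C, L, J, G]
Visit K → queue [H, D, C, L, J, G]
Visit H; enqueue F, A → queue [D, C, L, J, G, F, A]
Visit D; enqueue O → queue [C, L, J, G, F, A, O]
Visit C; enqueue B → queue [L, J, G, F, A, O, B]
Visit L; enqueue E → queue [J, G, F, A, O, B, E]
Visit J → queue [G, F, A, O, B, E]
Visit G → queue [F, A, O, B, E]
Visit F → queue [A, O, B, E]
Visit A → queue [O, B, E]
Visit O → queue [B, E]
Visit B → queue [E]
Visit E → queue []

N P I M K H D C L J G F A O B E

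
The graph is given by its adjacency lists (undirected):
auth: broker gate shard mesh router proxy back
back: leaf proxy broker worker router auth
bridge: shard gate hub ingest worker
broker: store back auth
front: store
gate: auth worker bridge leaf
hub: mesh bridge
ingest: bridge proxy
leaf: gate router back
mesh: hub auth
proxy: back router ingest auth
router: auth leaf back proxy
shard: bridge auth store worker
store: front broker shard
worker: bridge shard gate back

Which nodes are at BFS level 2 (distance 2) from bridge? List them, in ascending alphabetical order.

auth, back, leaf, mesh, proxy, store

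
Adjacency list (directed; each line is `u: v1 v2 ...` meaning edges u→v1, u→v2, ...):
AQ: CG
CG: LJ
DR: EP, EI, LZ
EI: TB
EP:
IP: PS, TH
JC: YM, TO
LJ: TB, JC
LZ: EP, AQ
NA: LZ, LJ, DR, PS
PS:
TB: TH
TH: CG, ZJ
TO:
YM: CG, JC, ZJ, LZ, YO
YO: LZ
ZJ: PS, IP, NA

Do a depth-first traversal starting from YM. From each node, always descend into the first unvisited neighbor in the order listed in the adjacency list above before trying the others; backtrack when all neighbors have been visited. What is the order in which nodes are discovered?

Visit YM
YM → CG
CG → LJ
LJ → TB
TB → TH
TH → ZJ
ZJ → PS
ZJ → IP
ZJ → NA
NA → LZ
LZ → EP
LZ → AQ
NA → DR
DR → EI
LJ → JC
JC → TO
YM → YO

YM, CG, LJ, TB, TH, ZJ, PS, IP, NA, LZ, EP, AQ, DR, EI, JC, TO, YO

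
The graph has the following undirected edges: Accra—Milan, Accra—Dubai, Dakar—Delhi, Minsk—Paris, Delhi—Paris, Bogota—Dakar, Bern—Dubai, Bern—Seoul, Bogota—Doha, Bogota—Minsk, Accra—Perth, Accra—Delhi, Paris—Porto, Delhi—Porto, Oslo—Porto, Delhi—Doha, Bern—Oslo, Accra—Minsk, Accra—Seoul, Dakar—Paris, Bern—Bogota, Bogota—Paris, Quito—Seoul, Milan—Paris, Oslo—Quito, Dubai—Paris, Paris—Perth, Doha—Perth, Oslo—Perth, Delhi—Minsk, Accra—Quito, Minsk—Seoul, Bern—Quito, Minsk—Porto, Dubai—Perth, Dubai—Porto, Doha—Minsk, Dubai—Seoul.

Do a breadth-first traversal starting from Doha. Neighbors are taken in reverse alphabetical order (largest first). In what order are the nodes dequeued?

Visit Doha; enqueue Perth, Minsk, Delhi, Bogota → queue [Perth, Minsk, Delhi, Bogota]
Visit Perth; enqueue Paris, Oslo, Dubai, Accra → queue [Minsk, Delhi, Bogota, Paris, Oslo, Dubai, Accra]
Visit Minsk; enqueue Seoul, Porto → queue [Delhi, Bogota, Paris, Oslo, Dubai, Accra, Seoul, Porto]
Visit Delhi; enqueue Dakar → queue [Bogota, Paris, Oslo, Dubai, Accra, Seoul, Porto, Dakar]
Visit Bogota; enqueue Bern → queue [Paris, Oslo, Dubai, Accra, Seoul, Porto, Dakar, Bern]
Visit Paris; enqueue Milan → queue [Oslo, Dubai, Accra, Seoul, Porto, Dakar, Bern, Milan]
Visit Oslo; enqueue Quito → queue [Dubai, Accra, Seoul, Porto, Dakar, Bern, Milan, Quito]
Visit Dubai → queue [Accra, Seoul, Porto, Dakar, Bern, Milan, Quito]
Visit Accra → queue [Seoul, Porto, Dakar, Bern, Milan, Quito]
Visit Seoul → queue [Porto, Dakar, Bern, Milan, Quito]
Visit Porto → queue [Dakar, Bern, Milan, Quito]
Visit Dakar → queue [Bern, Milan, Quito]
Visit Bern → queue [Milan, Quito]
Visit Milan → queue [Quito]
Visit Quito → queue []

Doha, Perth, Minsk, Delhi, Bogota, Paris, Oslo, Dubai, Accra, Seoul, Porto, Dakar, Bern, Milan, Quito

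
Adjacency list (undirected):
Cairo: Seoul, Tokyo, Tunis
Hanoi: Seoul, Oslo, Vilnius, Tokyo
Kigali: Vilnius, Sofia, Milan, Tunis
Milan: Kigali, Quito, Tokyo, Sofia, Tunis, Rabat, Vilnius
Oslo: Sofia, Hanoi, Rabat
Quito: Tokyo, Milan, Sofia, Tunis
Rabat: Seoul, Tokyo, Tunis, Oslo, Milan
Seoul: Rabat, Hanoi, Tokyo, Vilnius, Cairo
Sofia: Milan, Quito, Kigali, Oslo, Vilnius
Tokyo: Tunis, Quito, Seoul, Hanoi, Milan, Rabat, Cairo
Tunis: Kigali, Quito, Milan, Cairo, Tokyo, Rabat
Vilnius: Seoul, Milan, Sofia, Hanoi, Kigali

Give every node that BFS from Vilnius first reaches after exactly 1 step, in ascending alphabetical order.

Hanoi, Kigali, Milan, Seoul, Sofia

Level 0: Vilnius
Level 1: Hanoi, Kigali, Milan, Seoul, Sofia
Level 2: Cairo, Oslo, Quito, Rabat, Tokyo, Tunis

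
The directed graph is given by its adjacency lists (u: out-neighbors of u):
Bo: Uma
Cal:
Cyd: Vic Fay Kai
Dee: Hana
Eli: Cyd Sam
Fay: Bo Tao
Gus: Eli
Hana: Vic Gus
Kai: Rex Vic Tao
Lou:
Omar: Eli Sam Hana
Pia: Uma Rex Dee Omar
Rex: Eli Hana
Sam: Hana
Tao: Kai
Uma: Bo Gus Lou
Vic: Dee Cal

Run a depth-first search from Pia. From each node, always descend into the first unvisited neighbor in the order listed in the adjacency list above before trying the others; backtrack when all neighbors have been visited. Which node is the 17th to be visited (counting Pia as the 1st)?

Omar

Visit Pia
Pia → Uma
Uma → Bo
Uma → Gus
Gus → Eli
Eli → Cyd
Cyd → Vic
Vic → Dee
Dee → Hana
Vic → Cal
Cyd → Fay
Fay → Tao
Tao → Kai
Kai → Rex
Eli → Sam
Uma → Lou
Pia → Omar

Visit order: Pia, Uma, Bo, Gus, Eli, Cyd, Vic, Dee, Hana, Cal, Fay, Tao, Kai, Rex, Sam, Lou, Omar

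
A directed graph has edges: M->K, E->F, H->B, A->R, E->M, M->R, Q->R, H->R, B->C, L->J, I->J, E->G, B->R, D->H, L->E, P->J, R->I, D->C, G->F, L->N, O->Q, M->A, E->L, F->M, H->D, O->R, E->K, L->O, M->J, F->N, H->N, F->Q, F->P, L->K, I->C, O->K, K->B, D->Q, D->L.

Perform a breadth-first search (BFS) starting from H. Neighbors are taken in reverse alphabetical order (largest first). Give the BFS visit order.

H, R, N, D, B, I, Q, L, C, J, O, K, E, M, G, F, A, P

Visit H; enqueue R, N, D, B → queue [R, N, D, B]
Visit R; enqueue I → queue [N, D, B, I]
Visit N → queue [D, B, I]
Visit D; enqueue Q, L, C → queue [B, I, Q, L, C]
Visit B → queue [I, Q, L, C]
Visit I; enqueue J → queue [Q, L, C, J]
Visit Q → queue [L, C, J]
Visit L; enqueue O, K, E → queue [C, J, O, K, E]
Visit C → queue [J, O, K, E]
Visit J → queue [O, K, E]
Visit O → queue [K, E]
Visit K → queue [E]
Visit E; enqueue M, G, F → queue [M, G, F]
Visit M; enqueue A → queue [G, F, A]
Visit G → queue [F, A]
Visit F; enqueue P → queue [A, P]
Visit A → queue [P]
Visit P → queue []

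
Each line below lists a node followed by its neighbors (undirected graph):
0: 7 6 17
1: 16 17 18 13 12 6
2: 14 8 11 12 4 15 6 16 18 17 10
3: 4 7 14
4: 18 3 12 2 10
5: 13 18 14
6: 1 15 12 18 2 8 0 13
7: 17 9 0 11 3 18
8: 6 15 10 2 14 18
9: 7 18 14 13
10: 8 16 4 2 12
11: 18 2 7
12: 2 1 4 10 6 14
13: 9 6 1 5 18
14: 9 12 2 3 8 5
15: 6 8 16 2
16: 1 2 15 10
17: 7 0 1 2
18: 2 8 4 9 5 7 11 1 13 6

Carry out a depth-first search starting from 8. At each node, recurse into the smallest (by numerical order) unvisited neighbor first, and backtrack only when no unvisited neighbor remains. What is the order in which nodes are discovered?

Visit 8
8 → 2
2 → 4
4 → 3
3 → 7
7 → 0
0 → 6
6 → 1
1 → 12
12 → 10
10 → 16
16 → 15
12 → 14
14 → 5
5 → 13
13 → 9
9 → 18
18 → 11
1 → 17

8, 2, 4, 3, 7, 0, 6, 1, 12, 10, 16, 15, 14, 5, 13, 9, 18, 11, 17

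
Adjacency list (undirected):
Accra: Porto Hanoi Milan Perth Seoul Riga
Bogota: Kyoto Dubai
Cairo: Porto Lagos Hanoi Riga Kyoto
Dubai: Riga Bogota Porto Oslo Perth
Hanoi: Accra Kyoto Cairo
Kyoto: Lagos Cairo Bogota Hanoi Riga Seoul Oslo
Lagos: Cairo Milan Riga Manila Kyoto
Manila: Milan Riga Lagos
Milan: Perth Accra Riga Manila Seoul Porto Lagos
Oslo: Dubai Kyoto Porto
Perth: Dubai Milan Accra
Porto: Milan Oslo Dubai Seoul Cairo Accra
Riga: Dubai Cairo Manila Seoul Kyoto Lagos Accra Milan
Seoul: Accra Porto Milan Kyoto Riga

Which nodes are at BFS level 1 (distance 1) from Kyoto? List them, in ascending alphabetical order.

Level 0: Kyoto
Level 1: Bogota, Cairo, Hanoi, Lagos, Oslo, Riga, Seoul
Level 2: Accra, Dubai, Manila, Milan, Porto
Level 3: Perth

Bogota, Cairo, Hanoi, Lagos, Oslo, Riga, Seoul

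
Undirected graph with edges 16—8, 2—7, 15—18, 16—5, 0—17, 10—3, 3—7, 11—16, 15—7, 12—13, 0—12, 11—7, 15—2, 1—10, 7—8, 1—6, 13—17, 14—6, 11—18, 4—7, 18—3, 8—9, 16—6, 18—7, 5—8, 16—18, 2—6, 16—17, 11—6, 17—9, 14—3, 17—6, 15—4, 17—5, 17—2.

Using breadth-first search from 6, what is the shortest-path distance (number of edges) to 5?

Level 0: 6
Level 1: 1, 2, 11, 14, 16, 17
Level 2: 0, 3, 5, 7, 8, 9, 10, 13, 15, 18
Level 3: 4, 12
5 first appears at level 2.

2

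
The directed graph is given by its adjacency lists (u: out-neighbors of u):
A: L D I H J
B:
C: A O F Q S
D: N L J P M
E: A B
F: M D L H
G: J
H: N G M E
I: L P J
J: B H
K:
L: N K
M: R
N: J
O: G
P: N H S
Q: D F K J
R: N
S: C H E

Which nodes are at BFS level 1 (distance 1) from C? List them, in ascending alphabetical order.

A, F, O, Q, S

Level 0: C
Level 1: A, F, O, Q, S
Level 2: D, E, G, H, I, J, K, L, M
Level 3: B, N, P, R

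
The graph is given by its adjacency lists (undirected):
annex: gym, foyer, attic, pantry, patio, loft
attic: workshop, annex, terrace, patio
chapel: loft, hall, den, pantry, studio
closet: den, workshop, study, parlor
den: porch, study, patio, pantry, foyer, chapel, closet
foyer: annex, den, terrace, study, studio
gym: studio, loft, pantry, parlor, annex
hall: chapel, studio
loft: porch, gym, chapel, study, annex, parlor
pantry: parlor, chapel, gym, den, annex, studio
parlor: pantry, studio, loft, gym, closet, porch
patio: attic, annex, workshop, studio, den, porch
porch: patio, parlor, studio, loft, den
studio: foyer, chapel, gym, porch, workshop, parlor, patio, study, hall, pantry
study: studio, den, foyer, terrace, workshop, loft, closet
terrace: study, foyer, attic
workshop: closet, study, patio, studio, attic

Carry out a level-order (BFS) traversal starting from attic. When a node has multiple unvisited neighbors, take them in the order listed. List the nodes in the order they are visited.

Visit attic; enqueue workshop, annex, terrace, patio → queue [workshop, annex, terrace, patio]
Visit workshop; enqueue closet, study, studio → queue [annex, terrace, patio, closet, study, studio]
Visit annex; enqueue gym, foyer, pantry, loft → queue [terrace, patio, closet, study, studio, gym, foyer, pantry, loft]
Visit terrace → queue [patio, closet, study, studio, gym, foyer, pantry, loft]
Visit patio; enqueue den, porch → queue [closet, study, studio, gym, foyer, pantry, loft, den, porch]
Visit closet; enqueue parlor → queue [study, studio, gym, foyer, pantry, loft, den, porch, parlor]
Visit study → queue [studio, gym, foyer, pantry, loft, den, porch, parlor]
Visit studio; enqueue chapel, hall → queue [gym, foyer, pantry, loft, den, porch, parlor, chapel, hall]
Visit gym → queue [foyer, pantry, loft, den, porch, parlor, chapel, hall]
Visit foyer → queue [pantry, loft, den, porch, parlor, chapel, hall]
Visit pantry → queue [loft, den, porch, parlor, chapel, hall]
Visit loft → queue [den, porch, parlor, chapel, hall]
Visit den → queue [porch, parlor, chapel, hall]
Visit porch → queue [parlor, chapel, hall]
Visit parlor → queue [chapel, hall]
Visit chapel → queue [hall]
Visit hall → queue []

attic workshop annex terrace patio closet study studio gym foyer pantry loft den porch parlor chapel hall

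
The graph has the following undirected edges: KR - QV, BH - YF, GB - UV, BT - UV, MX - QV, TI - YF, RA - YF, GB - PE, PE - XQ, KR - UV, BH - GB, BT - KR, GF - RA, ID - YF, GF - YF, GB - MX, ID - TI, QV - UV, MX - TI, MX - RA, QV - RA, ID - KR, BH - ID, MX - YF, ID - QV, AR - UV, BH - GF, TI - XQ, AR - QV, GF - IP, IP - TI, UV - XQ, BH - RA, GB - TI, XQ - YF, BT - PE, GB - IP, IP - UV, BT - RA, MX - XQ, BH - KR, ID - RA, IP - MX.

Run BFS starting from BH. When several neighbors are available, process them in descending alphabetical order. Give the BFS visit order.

Visit BH; enqueue YF, RA, KR, ID, GF, GB → queue [YF, RA, KR, ID, GF, GB]
Visit YF; enqueue XQ, TI, MX → queue [RA, KR, ID, GF, GB, XQ, TI, MX]
Visit RA; enqueue QV, BT → queue [KR, ID, GF, GB, XQ, TI, MX, QV, BT]
Visit KR; enqueue UV → queue [ID, GF, GB, XQ, TI, MX, QV, BT, UV]
Visit ID → queue [GF, GB, XQ, TI, MX, QV, BT, UV]
Visit GF; enqueue IP → queue [GB, XQ, TI, MX, QV, BT, UV, IP]
Visit GB; enqueue PE → queue [XQ, TI, MX, QV, BT, UV, IP, PE]
Visit XQ → queue [TI, MX, QV, BT, UV, IP, PE]
Visit TI → queue [MX, QV, BT, UV, IP, PE]
Visit MX → queue [QV, BT, UV, IP, PE]
Visit QV; enqueue AR → queue [BT, UV, IP, PE, AR]
Visit BT → queue [UV, IP, PE, AR]
Visit UV → queue [IP, PE, AR]
Visit IP → queue [PE, AR]
Visit PE → queue [AR]
Visit AR → queue []

BH -> YF -> RA -> KR -> ID -> GF -> GB -> XQ -> TI -> MX -> QV -> BT -> UV -> IP -> PE -> AR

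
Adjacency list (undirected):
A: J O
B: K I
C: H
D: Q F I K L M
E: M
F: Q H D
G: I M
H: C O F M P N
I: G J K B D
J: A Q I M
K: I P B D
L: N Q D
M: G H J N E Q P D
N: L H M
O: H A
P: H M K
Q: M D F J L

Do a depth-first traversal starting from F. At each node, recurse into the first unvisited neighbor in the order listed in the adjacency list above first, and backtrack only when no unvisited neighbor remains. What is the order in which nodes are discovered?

Visit F
F → Q
Q → M
M → G
G → I
I → J
J → A
A → O
O → H
H → C
H → P
P → K
K → B
K → D
D → L
L → N
M → E

F, Q, M, G, I, J, A, O, H, C, P, K, B, D, L, N, E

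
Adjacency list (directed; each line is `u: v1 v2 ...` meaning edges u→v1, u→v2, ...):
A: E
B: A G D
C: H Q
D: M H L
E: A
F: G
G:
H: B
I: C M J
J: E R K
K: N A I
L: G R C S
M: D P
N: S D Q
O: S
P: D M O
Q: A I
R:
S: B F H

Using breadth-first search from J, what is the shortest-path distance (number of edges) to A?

2

Level 0: J
Level 1: E, K, R
Level 2: A, I, N
Level 3: C, D, M, Q, S
Level 4: B, F, H, L, P
Level 5: G, O
A first appears at level 2.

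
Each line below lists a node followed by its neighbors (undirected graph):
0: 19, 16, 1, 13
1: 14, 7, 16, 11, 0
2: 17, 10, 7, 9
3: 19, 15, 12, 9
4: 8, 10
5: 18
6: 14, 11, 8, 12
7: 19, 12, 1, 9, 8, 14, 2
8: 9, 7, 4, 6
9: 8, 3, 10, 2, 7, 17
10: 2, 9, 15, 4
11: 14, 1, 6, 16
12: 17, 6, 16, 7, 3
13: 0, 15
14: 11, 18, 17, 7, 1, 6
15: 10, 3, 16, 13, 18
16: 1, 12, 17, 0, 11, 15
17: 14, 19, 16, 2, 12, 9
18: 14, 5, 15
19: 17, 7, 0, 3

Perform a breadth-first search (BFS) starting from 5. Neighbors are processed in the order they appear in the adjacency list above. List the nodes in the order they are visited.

5 -> 18 -> 14 -> 15 -> 11 -> 17 -> 7 -> 1 -> 6 -> 10 -> 3 -> 16 -> 13 -> 19 -> 2 -> 12 -> 9 -> 8 -> 0 -> 4

Visit 5; enqueue 18 → queue [18]
Visit 18; enqueue 14, 15 → queue [14, 15]
Visit 14; enqueue 11, 17, 7, 1, 6 → queue [15, 11, 17, 7, 1, 6]
Visit 15; enqueue 10, 3, 16, 13 → queue [11, 17, 7, 1, 6, 10, 3, 16, 13]
Visit 11 → queue [17, 7, 1, 6, 10, 3, 16, 13]
Visit 17; enqueue 19, 2, 12, 9 → queue [7, 1, 6, 10, 3, 16, 13, 19, 2, 12, 9]
Visit 7; enqueue 8 → queue [1, 6, 10, 3, 16, 13, 19, 2, 12, 9, 8]
Visit 1; enqueue 0 → queue [6, 10, 3, 16, 13, 19, 2, 12, 9, 8, 0]
Visit 6 → queue [10, 3, 16, 13, 19, 2, 12, 9, 8, 0]
Visit 10; enqueue 4 → queue [3, 16, 13, 19, 2, 12, 9, 8, 0, 4]
Visit 3 → queue [16, 13, 19, 2, 12, 9, 8, 0, 4]
Visit 16 → queue [13, 19, 2, 12, 9, 8, 0, 4]
Visit 13 → queue [19, 2, 12, 9, 8, 0, 4]
Visit 19 → queue [2, 12, 9, 8, 0, 4]
Visit 2 → queue [12, 9, 8, 0, 4]
Visit 12 → queue [9, 8, 0, 4]
Visit 9 → queue [8, 0, 4]
Visit 8 → queue [0, 4]
Visit 0 → queue [4]
Visit 4 → queue []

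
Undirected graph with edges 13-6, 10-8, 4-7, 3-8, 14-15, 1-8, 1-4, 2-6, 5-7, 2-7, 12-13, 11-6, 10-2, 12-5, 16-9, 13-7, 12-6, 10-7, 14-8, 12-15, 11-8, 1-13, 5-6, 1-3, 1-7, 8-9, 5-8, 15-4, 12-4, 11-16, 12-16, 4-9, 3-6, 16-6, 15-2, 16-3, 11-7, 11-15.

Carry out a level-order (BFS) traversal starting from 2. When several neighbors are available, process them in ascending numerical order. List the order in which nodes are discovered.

2, 6, 7, 10, 15, 3, 5, 11, 12, 13, 16, 1, 4, 8, 14, 9

Visit 2; enqueue 6, 7, 10, 15 → queue [6, 7, 10, 15]
Visit 6; enqueue 3, 5, 11, 12, 13, 16 → queue [7, 10, 15, 3, 5, 11, 12, 13, 16]
Visit 7; enqueue 1, 4 → queue [10, 15, 3, 5, 11, 12, 13, 16, 1, 4]
Visit 10; enqueue 8 → queue [15, 3, 5, 11, 12, 13, 16, 1, 4, 8]
Visit 15; enqueue 14 → queue [3, 5, 11, 12, 13, 16, 1, 4, 8, 14]
Visit 3 → queue [5, 11, 12, 13, 16, 1, 4, 8, 14]
Visit 5 → queue [11, 12, 13, 16, 1, 4, 8, 14]
Visit 11 → queue [12, 13, 16, 1, 4, 8, 14]
Visit 12 → queue [13, 16, 1, 4, 8, 14]
Visit 13 → queue [16, 1, 4, 8, 14]
Visit 16; enqueue 9 → queue [1, 4, 8, 14, 9]
Visit 1 → queue [4, 8, 14, 9]
Visit 4 → queue [8, 14, 9]
Visit 8 → queue [14, 9]
Visit 14 → queue [9]
Visit 9 → queue []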